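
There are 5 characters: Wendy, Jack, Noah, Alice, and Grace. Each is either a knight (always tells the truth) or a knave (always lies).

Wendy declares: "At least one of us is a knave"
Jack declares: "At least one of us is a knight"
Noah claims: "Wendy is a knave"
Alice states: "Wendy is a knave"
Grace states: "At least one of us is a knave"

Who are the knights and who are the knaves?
Wendy is a knight.
Jack is a knight.
Noah is a knave.
Alice is a knave.
Grace is a knight.

Verification:
- Wendy (knight) says "At least one of us is a knave" - this is TRUE because Noah and Alice are knaves.
- Jack (knight) says "At least one of us is a knight" - this is TRUE because Wendy, Jack, and Grace are knights.
- Noah (knave) says "Wendy is a knave" - this is FALSE (a lie) because Wendy is a knight.
- Alice (knave) says "Wendy is a knave" - this is FALSE (a lie) because Wendy is a knight.
- Grace (knight) says "At least one of us is a knave" - this is TRUE because Noah and Alice are knaves.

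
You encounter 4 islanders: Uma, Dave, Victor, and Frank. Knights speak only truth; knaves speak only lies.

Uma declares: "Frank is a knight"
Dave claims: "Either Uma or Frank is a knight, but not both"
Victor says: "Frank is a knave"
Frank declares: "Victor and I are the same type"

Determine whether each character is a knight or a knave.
Uma is a knave.
Dave is a knave.
Victor is a knight.
Frank is a knave.

Verification:
- Uma (knave) says "Frank is a knight" - this is FALSE (a lie) because Frank is a knave.
- Dave (knave) says "Either Uma or Frank is a knight, but not both" - this is FALSE (a lie) because Uma is a knave and Frank is a knave.
- Victor (knight) says "Frank is a knave" - this is TRUE because Frank is a knave.
- Frank (knave) says "Victor and I are the same type" - this is FALSE (a lie) because Frank is a knave and Victor is a knight.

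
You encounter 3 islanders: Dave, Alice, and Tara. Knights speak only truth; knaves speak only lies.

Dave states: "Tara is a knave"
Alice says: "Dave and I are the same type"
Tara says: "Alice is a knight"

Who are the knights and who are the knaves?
Dave is a knight.
Alice is a knave.
Tara is a knave.

Verification:
- Dave (knight) says "Tara is a knave" - this is TRUE because Tara is a knave.
- Alice (knave) says "Dave and I are the same type" - this is FALSE (a lie) because Alice is a knave and Dave is a knight.
- Tara (knave) says "Alice is a knight" - this is FALSE (a lie) because Alice is a knave.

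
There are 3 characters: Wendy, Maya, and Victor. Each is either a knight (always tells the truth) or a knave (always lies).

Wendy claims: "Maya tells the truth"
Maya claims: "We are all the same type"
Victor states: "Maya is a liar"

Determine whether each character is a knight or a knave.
Wendy is a knave.
Maya is a knave.
Victor is a knight.

Verification:
- Wendy (knave) says "Maya tells the truth" - this is FALSE (a lie) because Maya is a knave.
- Maya (knave) says "We are all the same type" - this is FALSE (a lie) because Victor is a knight and Wendy and Maya are knaves.
- Victor (knight) says "Maya is a liar" - this is TRUE because Maya is a knave.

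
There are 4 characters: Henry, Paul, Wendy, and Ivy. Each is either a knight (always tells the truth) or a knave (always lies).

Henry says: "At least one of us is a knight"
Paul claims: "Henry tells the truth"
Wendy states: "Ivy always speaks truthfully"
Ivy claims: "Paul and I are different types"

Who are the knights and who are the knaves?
Henry is a knave.
Paul is a knave.
Wendy is a knave.
Ivy is a knave.

Verification:
- Henry (knave) says "At least one of us is a knight" - this is FALSE (a lie) because no one is a knight.
- Paul (knave) says "Henry tells the truth" - this is FALSE (a lie) because Henry is a knave.
- Wendy (knave) says "Ivy always speaks truthfully" - this is FALSE (a lie) because Ivy is a knave.
- Ivy (knave) says "Paul and I are different types" - this is FALSE (a lie) because Ivy is a knave and Paul is a knave.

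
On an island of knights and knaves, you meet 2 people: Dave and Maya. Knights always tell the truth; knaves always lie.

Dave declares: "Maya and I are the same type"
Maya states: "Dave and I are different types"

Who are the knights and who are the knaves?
Dave is a knave.
Maya is a knight.

Verification:
- Dave (knave) says "Maya and I are the same type" - this is FALSE (a lie) because Dave is a knave and Maya is a knight.
- Maya (knight) says "Dave and I are different types" - this is TRUE because Maya is a knight and Dave is a knave.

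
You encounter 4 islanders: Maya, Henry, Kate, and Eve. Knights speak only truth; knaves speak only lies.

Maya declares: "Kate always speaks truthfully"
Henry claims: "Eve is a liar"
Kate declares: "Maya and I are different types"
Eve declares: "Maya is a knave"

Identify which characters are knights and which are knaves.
Maya is a knave.
Henry is a knave.
Kate is a knave.
Eve is a knight.

Verification:
- Maya (knave) says "Kate always speaks truthfully" - this is FALSE (a lie) because Kate is a knave.
- Henry (knave) says "Eve is a liar" - this is FALSE (a lie) because Eve is a knight.
- Kate (knave) says "Maya and I are different types" - this is FALSE (a lie) because Kate is a knave and Maya is a knave.
- Eve (knight) says "Maya is a knave" - this is TRUE because Maya is a knave.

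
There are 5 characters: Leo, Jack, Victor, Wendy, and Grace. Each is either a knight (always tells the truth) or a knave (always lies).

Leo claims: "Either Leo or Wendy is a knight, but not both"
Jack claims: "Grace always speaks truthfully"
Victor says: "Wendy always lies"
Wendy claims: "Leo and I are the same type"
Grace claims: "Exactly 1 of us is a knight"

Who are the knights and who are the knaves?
Leo is a knight.
Jack is a knave.
Victor is a knight.
Wendy is a knave.
Grace is a knave.

Verification:
- Leo (knight) says "Either Leo or Wendy is a knight, but not both" - this is TRUE because Leo is a knight and Wendy is a knave.
- Jack (knave) says "Grace always speaks truthfully" - this is FALSE (a lie) because Grace is a knave.
- Victor (knight) says "Wendy always lies" - this is TRUE because Wendy is a knave.
- Wendy (knave) says "Leo and I are the same type" - this is FALSE (a lie) because Wendy is a knave and Leo is a knight.
- Grace (knave) says "Exactly 1 of us is a knight" - this is FALSE (a lie) because there are 2 knights.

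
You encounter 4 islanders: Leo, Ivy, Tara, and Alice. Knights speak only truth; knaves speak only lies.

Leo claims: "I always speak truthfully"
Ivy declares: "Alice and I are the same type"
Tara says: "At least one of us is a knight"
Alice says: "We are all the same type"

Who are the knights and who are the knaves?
Leo is a knight.
Ivy is a knight.
Tara is a knight.
Alice is a knight.

Verification:
- Leo (knight) says "I always speak truthfully" - this is TRUE because Leo is a knight.
- Ivy (knight) says "Alice and I are the same type" - this is TRUE because Ivy is a knight and Alice is a knight.
- Tara (knight) says "At least one of us is a knight" - this is TRUE because Leo, Ivy, Tara, and Alice are knights.
- Alice (knight) says "We are all the same type" - this is TRUE because Leo, Ivy, Tara, and Alice are knights.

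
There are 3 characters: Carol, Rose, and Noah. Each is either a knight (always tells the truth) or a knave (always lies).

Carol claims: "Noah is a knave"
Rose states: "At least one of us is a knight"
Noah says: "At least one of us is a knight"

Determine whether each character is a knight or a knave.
Carol is a knave.
Rose is a knight.
Noah is a knight.

Verification:
- Carol (knave) says "Noah is a knave" - this is FALSE (a lie) because Noah is a knight.
- Rose (knight) says "At least one of us is a knight" - this is TRUE because Rose and Noah are knights.
- Noah (knight) says "At least one of us is a knight" - this is TRUE because Rose and Noah are knights.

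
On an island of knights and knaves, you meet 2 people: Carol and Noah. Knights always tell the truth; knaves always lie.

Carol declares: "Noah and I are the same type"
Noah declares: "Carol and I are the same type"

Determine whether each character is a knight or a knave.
Carol is a knight.
Noah is a knight.

Verification:
- Carol (knight) says "Noah and I are the same type" - this is TRUE because Carol is a knight and Noah is a knight.
- Noah (knight) says "Carol and I are the same type" - this is TRUE because Noah is a knight and Carol is a knight.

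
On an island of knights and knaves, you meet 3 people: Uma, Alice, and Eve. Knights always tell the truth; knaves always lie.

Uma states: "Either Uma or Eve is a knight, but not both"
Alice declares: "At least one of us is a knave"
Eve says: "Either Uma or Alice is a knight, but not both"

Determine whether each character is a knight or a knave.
Uma is a knight.
Alice is a knight.
Eve is a knave.

Verification:
- Uma (knight) says "Either Uma or Eve is a knight, but not both" - this is TRUE because Uma is a knight and Eve is a knave.
- Alice (knight) says "At least one of us is a knave" - this is TRUE because Eve is a knave.
- Eve (knave) says "Either Uma or Alice is a knight, but not both" - this is FALSE (a lie) because Uma is a knight and Alice is a knight.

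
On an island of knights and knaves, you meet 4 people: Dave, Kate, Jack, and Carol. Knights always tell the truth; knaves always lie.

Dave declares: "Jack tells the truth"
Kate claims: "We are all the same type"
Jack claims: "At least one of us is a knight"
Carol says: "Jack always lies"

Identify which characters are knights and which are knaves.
Dave is a knight.
Kate is a knave.
Jack is a knight.
Carol is a knave.

Verification:
- Dave (knight) says "Jack tells the truth" - this is TRUE because Jack is a knight.
- Kate (knave) says "We are all the same type" - this is FALSE (a lie) because Dave and Jack are knights and Kate and Carol are knaves.
- Jack (knight) says "At least one of us is a knight" - this is TRUE because Dave and Jack are knights.
- Carol (knave) says "Jack always lies" - this is FALSE (a lie) because Jack is a knight.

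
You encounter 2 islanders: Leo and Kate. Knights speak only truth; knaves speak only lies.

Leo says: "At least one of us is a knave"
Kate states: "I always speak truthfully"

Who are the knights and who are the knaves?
Leo is a knight.
Kate is a knave.

Verification:
- Leo (knight) says "At least one of us is a knave" - this is TRUE because Kate is a knave.
- Kate (knave) says "I always speak truthfully" - this is FALSE (a lie) because Kate is a knave.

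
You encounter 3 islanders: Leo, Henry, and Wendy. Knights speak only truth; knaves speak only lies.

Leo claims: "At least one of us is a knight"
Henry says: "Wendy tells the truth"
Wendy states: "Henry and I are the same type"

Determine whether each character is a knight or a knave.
Leo is a knight.
Henry is a knight.
Wendy is a knight.

Verification:
- Leo (knight) says "At least one of us is a knight" - this is TRUE because Leo, Henry, and Wendy are knights.
- Henry (knight) says "Wendy tells the truth" - this is TRUE because Wendy is a knight.
- Wendy (knight) says "Henry and I are the same type" - this is TRUE because Wendy is a knight and Henry is a knight.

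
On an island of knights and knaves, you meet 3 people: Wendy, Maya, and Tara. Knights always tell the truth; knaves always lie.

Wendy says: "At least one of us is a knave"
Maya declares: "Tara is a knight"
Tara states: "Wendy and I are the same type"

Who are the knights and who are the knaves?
Wendy is a knight.
Maya is a knave.
Tara is a knave.

Verification:
- Wendy (knight) says "At least one of us is a knave" - this is TRUE because Maya and Tara are knaves.
- Maya (knave) says "Tara is a knight" - this is FALSE (a lie) because Tara is a knave.
- Tara (knave) says "Wendy and I are the same type" - this is FALSE (a lie) because Tara is a knave and Wendy is a knight.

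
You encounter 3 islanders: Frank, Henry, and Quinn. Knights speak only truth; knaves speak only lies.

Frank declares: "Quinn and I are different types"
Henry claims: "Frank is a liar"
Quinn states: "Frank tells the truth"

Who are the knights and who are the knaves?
Frank is a knave.
Henry is a knight.
Quinn is a knave.

Verification:
- Frank (knave) says "Quinn and I are different types" - this is FALSE (a lie) because Frank is a knave and Quinn is a knave.
- Henry (knight) says "Frank is a liar" - this is TRUE because Frank is a knave.
- Quinn (knave) says "Frank tells the truth" - this is FALSE (a lie) because Frank is a knave.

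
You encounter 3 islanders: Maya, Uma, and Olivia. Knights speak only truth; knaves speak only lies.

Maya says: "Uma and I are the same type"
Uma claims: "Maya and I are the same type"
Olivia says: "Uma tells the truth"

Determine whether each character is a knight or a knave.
Maya is a knight.
Uma is a knight.
Olivia is a knight.

Verification:
- Maya (knight) says "Uma and I are the same type" - this is TRUE because Maya is a knight and Uma is a knight.
- Uma (knight) says "Maya and I are the same type" - this is TRUE because Uma is a knight and Maya is a knight.
- Olivia (knight) says "Uma tells the truth" - this is TRUE because Uma is a knight.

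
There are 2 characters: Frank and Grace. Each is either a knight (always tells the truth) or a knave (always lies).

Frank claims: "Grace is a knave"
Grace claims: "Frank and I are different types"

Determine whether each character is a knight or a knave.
Frank is a knave.
Grace is a knight.

Verification:
- Frank (knave) says "Grace is a knave" - this is FALSE (a lie) because Grace is a knight.
- Grace (knight) says "Frank and I are different types" - this is TRUE because Grace is a knight and Frank is a knave.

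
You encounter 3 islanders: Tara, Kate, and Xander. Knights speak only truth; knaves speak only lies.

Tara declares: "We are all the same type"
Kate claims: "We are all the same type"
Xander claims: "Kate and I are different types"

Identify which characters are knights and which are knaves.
Tara is a knave.
Kate is a knave.
Xander is a knight.

Verification:
- Tara (knave) says "We are all the same type" - this is FALSE (a lie) because Xander is a knight and Tara and Kate are knaves.
- Kate (knave) says "We are all the same type" - this is FALSE (a lie) because Xander is a knight and Tara and Kate are knaves.
- Xander (knight) says "Kate and I are different types" - this is TRUE because Xander is a knight and Kate is a knave.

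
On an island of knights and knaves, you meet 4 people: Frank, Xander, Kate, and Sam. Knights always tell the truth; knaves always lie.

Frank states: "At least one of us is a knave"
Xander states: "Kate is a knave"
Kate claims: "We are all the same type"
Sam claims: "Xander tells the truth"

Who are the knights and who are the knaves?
Frank is a knight.
Xander is a knight.
Kate is a knave.
Sam is a knight.

Verification:
- Frank (knight) says "At least one of us is a knave" - this is TRUE because Kate is a knave.
- Xander (knight) says "Kate is a knave" - this is TRUE because Kate is a knave.
- Kate (knave) says "We are all the same type" - this is FALSE (a lie) because Frank, Xander, and Sam are knights and Kate is a knave.
- Sam (knight) says "Xander tells the truth" - this is TRUE because Xander is a knight.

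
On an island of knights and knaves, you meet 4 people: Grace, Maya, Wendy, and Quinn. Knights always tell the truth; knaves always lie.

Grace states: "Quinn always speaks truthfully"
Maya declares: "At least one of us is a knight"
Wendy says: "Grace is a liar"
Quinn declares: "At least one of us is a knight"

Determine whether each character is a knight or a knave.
Grace is a knight.
Maya is a knight.
Wendy is a knave.
Quinn is a knight.

Verification:
- Grace (knight) says "Quinn always speaks truthfully" - this is TRUE because Quinn is a knight.
- Maya (knight) says "At least one of us is a knight" - this is TRUE because Grace, Maya, and Quinn are knights.
- Wendy (knave) says "Grace is a liar" - this is FALSE (a lie) because Grace is a knight.
- Quinn (knight) says "At least one of us is a knight" - this is TRUE because Grace, Maya, and Quinn are knights.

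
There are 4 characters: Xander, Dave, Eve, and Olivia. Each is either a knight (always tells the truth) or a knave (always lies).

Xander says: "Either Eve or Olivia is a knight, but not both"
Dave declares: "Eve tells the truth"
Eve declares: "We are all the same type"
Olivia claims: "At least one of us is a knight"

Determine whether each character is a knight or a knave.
Xander is a knight.
Dave is a knave.
Eve is a knave.
Olivia is a knight.

Verification:
- Xander (knight) says "Either Eve or Olivia is a knight, but not both" - this is TRUE because Eve is a knave and Olivia is a knight.
- Dave (knave) says "Eve tells the truth" - this is FALSE (a lie) because Eve is a knave.
- Eve (knave) says "We are all the same type" - this is FALSE (a lie) because Xander and Olivia are knights and Dave and Eve are knaves.
- Olivia (knight) says "At least one of us is a knight" - this is TRUE because Xander and Olivia are knights.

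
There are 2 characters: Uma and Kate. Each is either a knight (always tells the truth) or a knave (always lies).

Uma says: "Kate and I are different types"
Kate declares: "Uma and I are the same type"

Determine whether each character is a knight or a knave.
Uma is a knight.
Kate is a knave.

Verification:
- Uma (knight) says "Kate and I are different types" - this is TRUE because Uma is a knight and Kate is a knave.
- Kate (knave) says "Uma and I are the same type" - this is FALSE (a lie) because Kate is a knave and Uma is a knight.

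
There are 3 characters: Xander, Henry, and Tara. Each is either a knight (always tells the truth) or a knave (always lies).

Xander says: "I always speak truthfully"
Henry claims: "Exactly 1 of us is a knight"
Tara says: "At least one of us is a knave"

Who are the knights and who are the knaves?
Xander is a knight.
Henry is a knave.
Tara is a knight.

Verification:
- Xander (knight) says "I always speak truthfully" - this is TRUE because Xander is a knight.
- Henry (knave) says "Exactly 1 of us is a knight" - this is FALSE (a lie) because there are 2 knights.
- Tara (knight) says "At least one of us is a knave" - this is TRUE because Henry is a knave.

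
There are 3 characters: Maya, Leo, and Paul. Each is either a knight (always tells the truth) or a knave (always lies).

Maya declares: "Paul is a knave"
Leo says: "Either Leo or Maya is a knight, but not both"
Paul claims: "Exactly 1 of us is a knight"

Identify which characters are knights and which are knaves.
Maya is a knave.
Leo is a knave.
Paul is a knight.

Verification:
- Maya (knave) says "Paul is a knave" - this is FALSE (a lie) because Paul is a knight.
- Leo (knave) says "Either Leo or Maya is a knight, but not both" - this is FALSE (a lie) because Leo is a knave and Maya is a knave.
- Paul (knight) says "Exactly 1 of us is a knight" - this is TRUE because there are 1 knights.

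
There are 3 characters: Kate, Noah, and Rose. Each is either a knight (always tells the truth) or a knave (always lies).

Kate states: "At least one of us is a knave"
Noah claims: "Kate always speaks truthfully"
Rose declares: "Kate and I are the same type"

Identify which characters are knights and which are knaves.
Kate is a knight.
Noah is a knight.
Rose is a knave.

Verification:
- Kate (knight) says "At least one of us is a knave" - this is TRUE because Rose is a knave.
- Noah (knight) says "Kate always speaks truthfully" - this is TRUE because Kate is a knight.
- Rose (knave) says "Kate and I are the same type" - this is FALSE (a lie) because Rose is a knave and Kate is a knight.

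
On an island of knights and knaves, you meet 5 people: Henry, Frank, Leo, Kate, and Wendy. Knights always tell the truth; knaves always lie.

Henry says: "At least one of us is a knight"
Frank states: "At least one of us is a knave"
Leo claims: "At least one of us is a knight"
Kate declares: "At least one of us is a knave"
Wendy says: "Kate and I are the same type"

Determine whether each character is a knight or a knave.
Henry is a knight.
Frank is a knight.
Leo is a knight.
Kate is a knight.
Wendy is a knave.

Verification:
- Henry (knight) says "At least one of us is a knight" - this is TRUE because Henry, Frank, Leo, and Kate are knights.
- Frank (knight) says "At least one of us is a knave" - this is TRUE because Wendy is a knave.
- Leo (knight) says "At least one of us is a knight" - this is TRUE because Henry, Frank, Leo, and Kate are knights.
- Kate (knight) says "At least one of us is a knave" - this is TRUE because Wendy is a knave.
- Wendy (knave) says "Kate and I are the same type" - this is FALSE (a lie) because Wendy is a knave and Kate is a knight.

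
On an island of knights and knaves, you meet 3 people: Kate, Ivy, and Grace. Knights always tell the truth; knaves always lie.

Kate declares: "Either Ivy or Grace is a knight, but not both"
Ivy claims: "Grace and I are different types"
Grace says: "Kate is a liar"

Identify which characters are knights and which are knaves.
Kate is a knight.
Ivy is a knight.
Grace is a knave.

Verification:
- Kate (knight) says "Either Ivy or Grace is a knight, but not both" - this is TRUE because Ivy is a knight and Grace is a knave.
- Ivy (knight) says "Grace and I are different types" - this is TRUE because Ivy is a knight and Grace is a knave.
- Grace (knave) says "Kate is a liar" - this is FALSE (a lie) because Kate is a knight.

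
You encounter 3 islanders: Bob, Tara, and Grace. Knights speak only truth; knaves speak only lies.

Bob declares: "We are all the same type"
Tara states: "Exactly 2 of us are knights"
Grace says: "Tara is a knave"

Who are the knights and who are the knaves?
Bob is a knave.
Tara is a knave.
Grace is a knight.

Verification:
- Bob (knave) says "We are all the same type" - this is FALSE (a lie) because Grace is a knight and Bob and Tara are knaves.
- Tara (knave) says "Exactly 2 of us are knights" - this is FALSE (a lie) because there are 1 knights.
- Grace (knight) says "Tara is a knave" - this is TRUE because Tara is a knave.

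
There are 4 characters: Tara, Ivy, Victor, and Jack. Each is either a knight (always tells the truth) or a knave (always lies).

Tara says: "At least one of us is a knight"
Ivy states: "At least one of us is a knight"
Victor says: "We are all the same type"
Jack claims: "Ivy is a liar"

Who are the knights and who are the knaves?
Tara is a knight.
Ivy is a knight.
Victor is a knave.
Jack is a knave.

Verification:
- Tara (knight) says "At least one of us is a knight" - this is TRUE because Tara and Ivy are knights.
- Ivy (knight) says "At least one of us is a knight" - this is TRUE because Tara and Ivy are knights.
- Victor (knave) says "We are all the same type" - this is FALSE (a lie) because Tara and Ivy are knights and Victor and Jack are knaves.
- Jack (knave) says "Ivy is a liar" - this is FALSE (a lie) because Ivy is a knight.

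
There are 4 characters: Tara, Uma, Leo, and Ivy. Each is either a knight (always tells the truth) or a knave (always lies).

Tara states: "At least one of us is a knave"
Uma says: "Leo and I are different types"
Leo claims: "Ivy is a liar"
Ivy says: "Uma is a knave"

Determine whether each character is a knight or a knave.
Tara is a knight.
Uma is a knave.
Leo is a knave.
Ivy is a knight.

Verification:
- Tara (knight) says "At least one of us is a knave" - this is TRUE because Uma and Leo are knaves.
- Uma (knave) says "Leo and I are different types" - this is FALSE (a lie) because Uma is a knave and Leo is a knave.
- Leo (knave) says "Ivy is a liar" - this is FALSE (a lie) because Ivy is a knight.
- Ivy (knight) says "Uma is a knave" - this is TRUE because Uma is a knave.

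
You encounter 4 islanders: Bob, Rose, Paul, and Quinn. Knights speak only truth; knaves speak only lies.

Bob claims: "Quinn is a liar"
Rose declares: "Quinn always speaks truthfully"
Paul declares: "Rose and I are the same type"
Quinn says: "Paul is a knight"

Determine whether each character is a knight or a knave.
Bob is a knave.
Rose is a knight.
Paul is a knight.
Quinn is a knight.

Verification:
- Bob (knave) says "Quinn is a liar" - this is FALSE (a lie) because Quinn is a knight.
- Rose (knight) says "Quinn always speaks truthfully" - this is TRUE because Quinn is a knight.
- Paul (knight) says "Rose and I are the same type" - this is TRUE because Paul is a knight and Rose is a knight.
- Quinn (knight) says "Paul is a knight" - this is TRUE because Paul is a knight.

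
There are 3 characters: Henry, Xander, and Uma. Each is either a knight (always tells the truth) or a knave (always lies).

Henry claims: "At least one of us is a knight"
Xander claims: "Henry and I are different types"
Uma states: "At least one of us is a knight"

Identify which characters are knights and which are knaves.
Henry is a knave.
Xander is a knave.
Uma is a knave.

Verification:
- Henry (knave) says "At least one of us is a knight" - this is FALSE (a lie) because no one is a knight.
- Xander (knave) says "Henry and I are different types" - this is FALSE (a lie) because Xander is a knave and Henry is a knave.
- Uma (knave) says "At least one of us is a knight" - this is FALSE (a lie) because no one is a knight.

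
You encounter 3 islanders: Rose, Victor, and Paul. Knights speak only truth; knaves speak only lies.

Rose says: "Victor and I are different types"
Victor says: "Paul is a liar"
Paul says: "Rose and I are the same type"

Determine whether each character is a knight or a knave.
Rose is a knight.
Victor is a knave.
Paul is a knight.

Verification:
- Rose (knight) says "Victor and I are different types" - this is TRUE because Rose is a knight and Victor is a knave.
- Victor (knave) says "Paul is a liar" - this is FALSE (a lie) because Paul is a knight.
- Paul (knight) says "Rose and I are the same type" - this is TRUE because Paul is a knight and Rose is a knight.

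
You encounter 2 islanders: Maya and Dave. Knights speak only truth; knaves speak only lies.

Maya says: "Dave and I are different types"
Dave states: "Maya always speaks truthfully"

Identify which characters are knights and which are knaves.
Maya is a knave.
Dave is a knave.

Verification:
- Maya (knave) says "Dave and I are different types" - this is FALSE (a lie) because Maya is a knave and Dave is a knave.
- Dave (knave) says "Maya always speaks truthfully" - this is FALSE (a lie) because Maya is a knave.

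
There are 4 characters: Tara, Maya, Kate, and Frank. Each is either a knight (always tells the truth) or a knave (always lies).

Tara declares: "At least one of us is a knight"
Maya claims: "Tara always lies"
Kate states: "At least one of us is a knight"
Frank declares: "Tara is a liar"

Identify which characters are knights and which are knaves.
Tara is a knight.
Maya is a knave.
Kate is a knight.
Frank is a knave.

Verification:
- Tara (knight) says "At least one of us is a knight" - this is TRUE because Tara and Kate are knights.
- Maya (knave) says "Tara always lies" - this is FALSE (a lie) because Tara is a knight.
- Kate (knight) says "At least one of us is a knight" - this is TRUE because Tara and Kate are knights.
- Frank (knave) says "Tara is a liar" - this is FALSE (a lie) because Tara is a knight.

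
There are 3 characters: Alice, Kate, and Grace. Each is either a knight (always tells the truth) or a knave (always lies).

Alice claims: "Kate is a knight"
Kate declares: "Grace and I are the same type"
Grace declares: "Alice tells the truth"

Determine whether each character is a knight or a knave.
Alice is a knight.
Kate is a knight.
Grace is a knight.

Verification:
- Alice (knight) says "Kate is a knight" - this is TRUE because Kate is a knight.
- Kate (knight) says "Grace and I are the same type" - this is TRUE because Kate is a knight and Grace is a knight.
- Grace (knight) says "Alice tells the truth" - this is TRUE because Alice is a knight.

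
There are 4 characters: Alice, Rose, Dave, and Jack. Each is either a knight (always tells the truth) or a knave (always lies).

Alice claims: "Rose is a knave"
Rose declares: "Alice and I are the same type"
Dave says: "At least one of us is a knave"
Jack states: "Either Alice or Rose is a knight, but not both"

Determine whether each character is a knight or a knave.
Alice is a knight.
Rose is a knave.
Dave is a knight.
Jack is a knight.

Verification:
- Alice (knight) says "Rose is a knave" - this is TRUE because Rose is a knave.
- Rose (knave) says "Alice and I are the same type" - this is FALSE (a lie) because Rose is a knave and Alice is a knight.
- Dave (knight) says "At least one of us is a knave" - this is TRUE because Rose is a knave.
- Jack (knight) says "Either Alice or Rose is a knight, but not both" - this is TRUE because Alice is a knight and Rose is a knave.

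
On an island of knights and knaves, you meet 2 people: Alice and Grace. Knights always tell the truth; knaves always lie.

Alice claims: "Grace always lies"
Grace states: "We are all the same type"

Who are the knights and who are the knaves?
Alice is a knight.
Grace is a knave.

Verification:
- Alice (knight) says "Grace always lies" - this is TRUE because Grace is a knave.
- Grace (knave) says "We are all the same type" - this is FALSE (a lie) because Alice is a knight and Grace is a knave.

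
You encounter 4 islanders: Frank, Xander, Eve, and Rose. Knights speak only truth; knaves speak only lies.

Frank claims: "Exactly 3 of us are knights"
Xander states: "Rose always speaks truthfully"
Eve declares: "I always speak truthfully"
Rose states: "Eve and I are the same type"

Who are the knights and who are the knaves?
Frank is a knave.
Xander is a knave.
Eve is a knight.
Rose is a knave.

Verification:
- Frank (knave) says "Exactly 3 of us are knights" - this is FALSE (a lie) because there are 1 knights.
- Xander (knave) says "Rose always speaks truthfully" - this is FALSE (a lie) because Rose is a knave.
- Eve (knight) says "I always speak truthfully" - this is TRUE because Eve is a knight.
- Rose (knave) says "Eve and I are the same type" - this is FALSE (a lie) because Rose is a knave and Eve is a knight.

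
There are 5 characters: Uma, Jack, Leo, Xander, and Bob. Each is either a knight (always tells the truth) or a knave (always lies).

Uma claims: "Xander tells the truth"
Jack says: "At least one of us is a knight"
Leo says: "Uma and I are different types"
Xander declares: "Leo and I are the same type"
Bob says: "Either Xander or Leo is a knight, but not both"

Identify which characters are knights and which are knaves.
Uma is a knave.
Jack is a knight.
Leo is a knight.
Xander is a knave.
Bob is a knight.

Verification:
- Uma (knave) says "Xander tells the truth" - this is FALSE (a lie) because Xander is a knave.
- Jack (knight) says "At least one of us is a knight" - this is TRUE because Jack, Leo, and Bob are knights.
- Leo (knight) says "Uma and I are different types" - this is TRUE because Leo is a knight and Uma is a knave.
- Xander (knave) says "Leo and I are the same type" - this is FALSE (a lie) because Xander is a knave and Leo is a knight.
- Bob (knight) says "Either Xander or Leo is a knight, but not both" - this is TRUE because Xander is a knave and Leo is a knight.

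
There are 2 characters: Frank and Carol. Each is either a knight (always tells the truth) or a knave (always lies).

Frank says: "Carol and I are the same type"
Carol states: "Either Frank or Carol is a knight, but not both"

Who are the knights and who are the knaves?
Frank is a knave.
Carol is a knight.

Verification:
- Frank (knave) says "Carol and I are the same type" - this is FALSE (a lie) because Frank is a knave and Carol is a knight.
- Carol (knight) says "Either Frank or Carol is a knight, but not both" - this is TRUE because Frank is a knave and Carol is a knight.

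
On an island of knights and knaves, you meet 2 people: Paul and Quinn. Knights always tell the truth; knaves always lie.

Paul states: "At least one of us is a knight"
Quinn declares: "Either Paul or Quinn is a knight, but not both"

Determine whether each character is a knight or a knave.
Paul is a knave.
Quinn is a knave.

Verification:
- Paul (knave) says "At least one of us is a knight" - this is FALSE (a lie) because no one is a knight.
- Quinn (knave) says "Either Paul or Quinn is a knight, but not both" - this is FALSE (a lie) because Paul is a knave and Quinn is a knave.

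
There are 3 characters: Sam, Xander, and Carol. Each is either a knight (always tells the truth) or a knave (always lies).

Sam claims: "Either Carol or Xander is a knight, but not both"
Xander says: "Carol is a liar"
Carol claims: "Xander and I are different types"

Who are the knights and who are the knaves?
Sam is a knight.
Xander is a knave.
Carol is a knight.

Verification:
- Sam (knight) says "Either Carol or Xander is a knight, but not both" - this is TRUE because Carol is a knight and Xander is a knave.
- Xander (knave) says "Carol is a liar" - this is FALSE (a lie) because Carol is a knight.
- Carol (knight) says "Xander and I are different types" - this is TRUE because Carol is a knight and Xander is a knave.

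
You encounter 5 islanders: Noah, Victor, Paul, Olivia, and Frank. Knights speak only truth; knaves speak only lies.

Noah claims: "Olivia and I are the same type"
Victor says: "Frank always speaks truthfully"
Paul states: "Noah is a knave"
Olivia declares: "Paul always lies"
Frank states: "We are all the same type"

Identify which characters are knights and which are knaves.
Noah is a knight.
Victor is a knave.
Paul is a knave.
Olivia is a knight.
Frank is a knave.

Verification:
- Noah (knight) says "Olivia and I are the same type" - this is TRUE because Noah is a knight and Olivia is a knight.
- Victor (knave) says "Frank always speaks truthfully" - this is FALSE (a lie) because Frank is a knave.
- Paul (knave) says "Noah is a knave" - this is FALSE (a lie) because Noah is a knight.
- Olivia (knight) says "Paul always lies" - this is TRUE because Paul is a knave.
- Frank (knave) says "We are all the same type" - this is FALSE (a lie) because Noah and Olivia are knights and Victor, Paul, and Frank are knaves.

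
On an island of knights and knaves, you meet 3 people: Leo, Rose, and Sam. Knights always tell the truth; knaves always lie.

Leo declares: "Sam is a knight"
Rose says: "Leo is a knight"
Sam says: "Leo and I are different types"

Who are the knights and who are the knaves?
Leo is a knave.
Rose is a knave.
Sam is a knave.

Verification:
- Leo (knave) says "Sam is a knight" - this is FALSE (a lie) because Sam is a knave.
- Rose (knave) says "Leo is a knight" - this is FALSE (a lie) because Leo is a knave.
- Sam (knave) says "Leo and I are different types" - this is FALSE (a lie) because Sam is a knave and Leo is a knave.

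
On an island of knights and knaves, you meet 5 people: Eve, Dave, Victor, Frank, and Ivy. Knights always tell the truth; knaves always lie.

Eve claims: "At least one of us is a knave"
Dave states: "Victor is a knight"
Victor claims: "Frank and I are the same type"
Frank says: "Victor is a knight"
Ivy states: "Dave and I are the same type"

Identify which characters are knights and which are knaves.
Eve is a knight.
Dave is a knight.
Victor is a knight.
Frank is a knight.
Ivy is a knave.

Verification:
- Eve (knight) says "At least one of us is a knave" - this is TRUE because Ivy is a knave.
- Dave (knight) says "Victor is a knight" - this is TRUE because Victor is a knight.
- Victor (knight) says "Frank and I are the same type" - this is TRUE because Victor is a knight and Frank is a knight.
- Frank (knight) says "Victor is a knight" - this is TRUE because Victor is a knight.
- Ivy (knave) says "Dave and I are the same type" - this is FALSE (a lie) because Ivy is a knave and Dave is a knight.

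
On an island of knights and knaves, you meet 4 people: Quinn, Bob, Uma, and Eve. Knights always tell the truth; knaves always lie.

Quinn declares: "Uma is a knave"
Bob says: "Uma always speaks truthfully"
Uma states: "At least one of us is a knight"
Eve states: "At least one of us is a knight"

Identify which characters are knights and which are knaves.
Quinn is a knave.
Bob is a knight.
Uma is a knight.
Eve is a knight.

Verification:
- Quinn (knave) says "Uma is a knave" - this is FALSE (a lie) because Uma is a knight.
- Bob (knight) says "Uma always speaks truthfully" - this is TRUE because Uma is a knight.
- Uma (knight) says "At least one of us is a knight" - this is TRUE because Bob, Uma, and Eve are knights.
- Eve (knight) says "At least one of us is a knight" - this is TRUE because Bob, Uma, and Eve are knights.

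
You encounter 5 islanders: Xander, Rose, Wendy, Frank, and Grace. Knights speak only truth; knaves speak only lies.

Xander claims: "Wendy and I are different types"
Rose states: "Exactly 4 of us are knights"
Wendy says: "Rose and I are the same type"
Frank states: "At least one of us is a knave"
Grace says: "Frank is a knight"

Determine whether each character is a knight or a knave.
Xander is a knight.
Rose is a knight.
Wendy is a knave.
Frank is a knight.
Grace is a knight.

Verification:
- Xander (knight) says "Wendy and I are different types" - this is TRUE because Xander is a knight and Wendy is a knave.
- Rose (knight) says "Exactly 4 of us are knights" - this is TRUE because there are 4 knights.
- Wendy (knave) says "Rose and I are the same type" - this is FALSE (a lie) because Wendy is a knave and Rose is a knight.
- Frank (knight) says "At least one of us is a knave" - this is TRUE because Wendy is a knave.
- Grace (knight) says "Frank is a knight" - this is TRUE because Frank is a knight.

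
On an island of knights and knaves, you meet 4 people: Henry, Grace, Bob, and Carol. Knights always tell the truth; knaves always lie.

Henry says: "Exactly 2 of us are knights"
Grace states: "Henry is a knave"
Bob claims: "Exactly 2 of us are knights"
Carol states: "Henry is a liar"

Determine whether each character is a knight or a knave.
Henry is a knight.
Grace is a knave.
Bob is a knight.
Carol is a knave.

Verification:
- Henry (knight) says "Exactly 2 of us are knights" - this is TRUE because there are 2 knights.
- Grace (knave) says "Henry is a knave" - this is FALSE (a lie) because Henry is a knight.
- Bob (knight) says "Exactly 2 of us are knights" - this is TRUE because there are 2 knights.
- Carol (knave) says "Henry is a liar" - this is FALSE (a lie) because Henry is a knight.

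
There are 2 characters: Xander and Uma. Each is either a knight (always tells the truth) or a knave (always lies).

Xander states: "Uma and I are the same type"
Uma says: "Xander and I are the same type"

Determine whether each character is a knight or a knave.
Xander is a knight.
Uma is a knight.

Verification:
- Xander (knight) says "Uma and I are the same type" - this is TRUE because Xander is a knight and Uma is a knight.
- Uma (knight) says "Xander and I are the same type" - this is TRUE because Uma is a knight and Xander is a knight.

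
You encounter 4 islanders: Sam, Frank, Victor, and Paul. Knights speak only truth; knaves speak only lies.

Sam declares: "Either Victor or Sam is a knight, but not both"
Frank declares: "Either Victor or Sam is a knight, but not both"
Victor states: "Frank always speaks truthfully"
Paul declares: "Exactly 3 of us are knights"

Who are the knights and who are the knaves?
Sam is a knave.
Frank is a knave.
Victor is a knave.
Paul is a knave.

Verification:
- Sam (knave) says "Either Victor or Sam is a knight, but not both" - this is FALSE (a lie) because Victor is a knave and Sam is a knave.
- Frank (knave) says "Either Victor or Sam is a knight, but not both" - this is FALSE (a lie) because Victor is a knave and Sam is a knave.
- Victor (knave) says "Frank always speaks truthfully" - this is FALSE (a lie) because Frank is a knave.
- Paul (knave) says "Exactly 3 of us are knights" - this is FALSE (a lie) because there are 0 knights.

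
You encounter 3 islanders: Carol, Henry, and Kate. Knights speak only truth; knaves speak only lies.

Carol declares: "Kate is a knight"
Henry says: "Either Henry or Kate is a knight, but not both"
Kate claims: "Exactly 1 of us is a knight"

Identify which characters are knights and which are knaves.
Carol is a knave.
Henry is a knave.
Kate is a knave.

Verification:
- Carol (knave) says "Kate is a knight" - this is FALSE (a lie) because Kate is a knave.
- Henry (knave) says "Either Henry or Kate is a knight, but not both" - this is FALSE (a lie) because Henry is a knave and Kate is a knave.
- Kate (knave) says "Exactly 1 of us is a knight" - this is FALSE (a lie) because there are 0 knights.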